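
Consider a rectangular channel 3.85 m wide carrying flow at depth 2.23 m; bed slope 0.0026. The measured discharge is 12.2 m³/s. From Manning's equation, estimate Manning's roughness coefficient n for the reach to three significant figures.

A = b·y = 3.85 × 2.23 = 8.586 m²
P = b + 2y = 3.85 + 2×2.23 = 8.310 m
R = A/P = 8.586/8.310 = 1.033 m
n = (1/Q)·A·R^(2/3)·S^(1/2) = (1/12.2) × 8.586 × 1.022 × 0.05099 = 0.03667

0.0367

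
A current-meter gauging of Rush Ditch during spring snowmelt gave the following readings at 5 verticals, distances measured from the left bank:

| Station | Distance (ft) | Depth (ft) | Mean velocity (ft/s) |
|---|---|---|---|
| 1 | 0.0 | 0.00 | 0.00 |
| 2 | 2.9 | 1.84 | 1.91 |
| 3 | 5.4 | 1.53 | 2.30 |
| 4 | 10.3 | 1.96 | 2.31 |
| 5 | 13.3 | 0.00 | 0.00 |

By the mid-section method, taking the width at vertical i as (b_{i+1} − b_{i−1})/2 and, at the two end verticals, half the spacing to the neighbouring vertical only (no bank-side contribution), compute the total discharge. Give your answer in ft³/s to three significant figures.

40.4 ft³/s

w_2 = (5.4 − 0.0)/2 = 2.7 ft; q_2 = 1.91 × 1.84 × 2.7 = 9.489 ft³/s
w_3 = (10.3 − 2.9)/2 = 3.7 ft; q_3 = 2.30 × 1.53 × 3.7 = 13.02 ft³/s
w_4 = (13.3 − 5.4)/2 = 3.95 ft; q_4 = 2.31 × 1.96 × 3.95 = 17.88 ft³/s
Stations 1, 5 contribute zero (depth or velocity is 0).
Q = Σ qᵢ = 40.39 ft³/s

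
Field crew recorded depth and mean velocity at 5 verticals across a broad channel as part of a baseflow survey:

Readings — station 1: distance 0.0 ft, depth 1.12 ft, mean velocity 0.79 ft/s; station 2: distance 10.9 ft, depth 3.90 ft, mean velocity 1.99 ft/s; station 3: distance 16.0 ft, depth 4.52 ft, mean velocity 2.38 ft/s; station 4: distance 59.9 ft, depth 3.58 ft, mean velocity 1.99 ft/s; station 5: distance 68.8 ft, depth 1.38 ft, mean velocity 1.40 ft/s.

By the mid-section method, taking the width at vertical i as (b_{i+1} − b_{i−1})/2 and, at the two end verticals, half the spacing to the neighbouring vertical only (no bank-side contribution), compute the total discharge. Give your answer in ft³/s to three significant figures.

w_1 = (10.9 − 0.0)/2 = 5.45 ft; q_1 = 0.79 × 1.12 × 5.45 = 4.822 ft³/s
w_2 = (16.0 − 0.0)/2 = 8 ft; q_2 = 1.99 × 3.90 × 8 = 62.09 ft³/s
w_3 = (59.9 − 10.9)/2 = 24.5 ft; q_3 = 2.38 × 4.52 × 24.5 = 263.6 ft³/s
w_4 = (68.8 − 16.0)/2 = 26.4 ft; q_4 = 1.99 × 3.58 × 26.4 = 188.1 ft³/s
w_5 = (68.8 − 59.9)/2 = 4.45 ft; q_5 = 1.40 × 1.38 × 4.45 = 8.597 ft³/s
Q = Σ qᵢ = 527.1 ft³/s

527 ft³/s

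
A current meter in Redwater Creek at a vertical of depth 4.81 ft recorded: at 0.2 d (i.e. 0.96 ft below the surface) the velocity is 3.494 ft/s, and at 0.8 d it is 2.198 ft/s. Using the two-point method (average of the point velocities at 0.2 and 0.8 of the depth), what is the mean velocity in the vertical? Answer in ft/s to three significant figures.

2.85 ft/s

v̄ = (3.494 + 2.198) / 2 = 2.846 ft/s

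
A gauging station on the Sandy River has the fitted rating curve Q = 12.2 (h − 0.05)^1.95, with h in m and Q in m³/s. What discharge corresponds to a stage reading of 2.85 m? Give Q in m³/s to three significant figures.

Q = 12.2 × (2.85 − 0.05)^1.95 = 12.2 × 2.8^1.95 = 90.85 m³/s

90.8 m³/s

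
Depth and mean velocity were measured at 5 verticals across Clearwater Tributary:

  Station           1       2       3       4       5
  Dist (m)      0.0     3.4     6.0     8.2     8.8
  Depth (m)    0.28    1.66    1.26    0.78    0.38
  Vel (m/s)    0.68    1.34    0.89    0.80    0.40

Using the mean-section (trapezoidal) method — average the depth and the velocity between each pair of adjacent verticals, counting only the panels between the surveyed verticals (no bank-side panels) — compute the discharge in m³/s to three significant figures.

Panel 1-2: Δb = 3.4 m, d̄ = (0.28+1.66)/2 = 0.97, v̄ = (0.68+1.34)/2 = 1.01 → q = 3.4×0.97×1.01 = 3.331 m³/s
Panel 2-3: Δb = 2.6 m, d̄ = (1.66+1.26)/2 = 1.46, v̄ = (1.34+0.89)/2 = 1.115 → q = 2.6×1.46×1.115 = 4.233 m³/s
Panel 3-4: Δb = 2.2 m, d̄ = (1.26+0.78)/2 = 1.02, v̄ = (0.89+0.80)/2 = 0.845 → q = 2.2×1.02×0.845 = 1.896 m³/s
Panel 4-5: Δb = 0.6 m, d̄ = (0.78+0.38)/2 = 0.58, v̄ = (0.80+0.40)/2 = 0.6 → q = 0.6×0.58×0.6 = 0.2088 m³/s
Q = Σ q = 9.669 m³/s

9.67 m³/s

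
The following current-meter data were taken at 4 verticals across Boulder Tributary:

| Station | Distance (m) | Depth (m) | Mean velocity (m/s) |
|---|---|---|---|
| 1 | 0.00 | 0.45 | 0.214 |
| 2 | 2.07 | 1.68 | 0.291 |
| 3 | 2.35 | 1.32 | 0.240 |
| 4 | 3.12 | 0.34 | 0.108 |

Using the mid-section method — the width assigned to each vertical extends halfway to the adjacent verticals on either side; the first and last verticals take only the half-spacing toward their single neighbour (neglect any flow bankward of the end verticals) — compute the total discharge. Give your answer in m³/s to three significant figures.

0.855 m³/s

w_1 = (2.07 − 0.00)/2 = 1.035 m; q_1 = 0.214 × 0.45 × 1.035 = 0.09967 m³/s
w_2 = (2.35 − 0.00)/2 = 1.175 m; q_2 = 0.291 × 1.68 × 1.175 = 0.5744 m³/s
w_3 = (3.12 − 2.07)/2 = 0.525 m; q_3 = 0.240 × 1.32 × 0.525 = 0.1663 m³/s
w_4 = (3.12 − 2.35)/2 = 0.385 m; q_4 = 0.108 × 0.34 × 0.385 = 0.01414 m³/s
Q = Σ qᵢ = 0.8546 m³/s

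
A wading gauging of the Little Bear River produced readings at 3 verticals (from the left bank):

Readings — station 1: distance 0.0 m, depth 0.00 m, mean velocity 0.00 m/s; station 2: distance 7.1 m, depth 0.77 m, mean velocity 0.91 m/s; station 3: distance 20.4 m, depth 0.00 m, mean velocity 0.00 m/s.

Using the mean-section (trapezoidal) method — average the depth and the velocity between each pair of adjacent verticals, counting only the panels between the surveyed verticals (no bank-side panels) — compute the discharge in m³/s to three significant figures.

3.57 m³/s

Panel 1-2: Δb = 7.1 m, d̄ = (0.00+0.77)/2 = 0.385, v̄ = (0.00+0.91)/2 = 0.455 → q = 7.1×0.385×0.455 = 1.244 m³/s
Panel 2-3: Δb = 13.3 m, d̄ = (0.77+0.00)/2 = 0.385, v̄ = (0.91+0.00)/2 = 0.455 → q = 13.3×0.385×0.455 = 2.330 m³/s
Q = Σ q = 3.574 m³/s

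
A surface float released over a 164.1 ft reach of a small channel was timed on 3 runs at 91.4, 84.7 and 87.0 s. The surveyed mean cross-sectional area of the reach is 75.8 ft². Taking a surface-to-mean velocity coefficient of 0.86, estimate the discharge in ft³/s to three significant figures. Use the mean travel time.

122 ft³/s

t̄ = (91.4 + 84.7 + 87.0) / 3 = 87.7 s
v_surface = L / t̄ = 164.1 / 87.7 = 1.871 ft/s
v_mean = 0.86 × 1.871 = 1.609 ft/s
Q = A × v_mean = 75.8 × 1.609 = 122.0 ft³/s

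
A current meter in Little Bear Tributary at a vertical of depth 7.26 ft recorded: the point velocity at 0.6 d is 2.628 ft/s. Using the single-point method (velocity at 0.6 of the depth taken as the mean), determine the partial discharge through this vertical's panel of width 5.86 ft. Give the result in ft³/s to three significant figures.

v̄ = v₀.₆ = 2.628 ft/s
q = v̄ × d × w = 2.628 × 7.26 × 5.86 = 111.8 ft³/s

112 ft³/s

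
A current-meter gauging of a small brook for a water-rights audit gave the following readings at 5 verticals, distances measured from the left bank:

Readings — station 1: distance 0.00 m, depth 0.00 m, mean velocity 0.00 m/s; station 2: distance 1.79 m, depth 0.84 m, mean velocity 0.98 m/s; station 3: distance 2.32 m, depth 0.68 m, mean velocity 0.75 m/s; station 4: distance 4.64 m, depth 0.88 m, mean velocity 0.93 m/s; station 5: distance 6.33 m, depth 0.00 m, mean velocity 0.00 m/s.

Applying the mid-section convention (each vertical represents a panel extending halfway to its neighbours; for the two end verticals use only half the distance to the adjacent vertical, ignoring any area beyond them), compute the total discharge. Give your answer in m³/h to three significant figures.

w_2 = (2.32 − 0.00)/2 = 1.16 m; q_2 = 0.98 × 0.84 × 1.16 = 0.9549 m³/s
w_3 = (4.64 − 1.79)/2 = 1.425 m; q_3 = 0.75 × 0.68 × 1.425 = 0.7268 m³/s
w_4 = (6.33 − 2.32)/2 = 2.005 m; q_4 = 0.93 × 0.88 × 2.005 = 1.641 m³/s
Stations 1, 5 contribute zero (depth or velocity is 0).
Q = Σ qᵢ = 3.323 m³/s
= 3.323 × 3600 = 11960 m³/h

12000 m³/h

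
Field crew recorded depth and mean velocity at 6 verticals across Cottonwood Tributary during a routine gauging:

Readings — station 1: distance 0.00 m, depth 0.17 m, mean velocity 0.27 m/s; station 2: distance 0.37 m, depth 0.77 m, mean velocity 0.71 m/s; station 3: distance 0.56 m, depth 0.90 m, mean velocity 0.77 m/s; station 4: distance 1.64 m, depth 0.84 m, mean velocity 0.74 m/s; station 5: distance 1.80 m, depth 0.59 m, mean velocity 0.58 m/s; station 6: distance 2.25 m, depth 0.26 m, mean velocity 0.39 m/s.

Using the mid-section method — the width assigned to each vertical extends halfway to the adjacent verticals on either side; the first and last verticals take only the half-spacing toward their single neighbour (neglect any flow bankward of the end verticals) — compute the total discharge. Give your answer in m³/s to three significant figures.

w_1 = (0.37 − 0.00)/2 = 0.185 m; q_1 = 0.27 × 0.17 × 0.185 = 0.008492 m³/s
w_2 = (0.56 − 0.00)/2 = 0.28 m; q_2 = 0.71 × 0.77 × 0.28 = 0.1531 m³/s
w_3 = (1.64 − 0.37)/2 = 0.635 m; q_3 = 0.77 × 0.90 × 0.635 = 0.4401 m³/s
w_4 = (1.80 − 0.56)/2 = 0.62 m; q_4 = 0.74 × 0.84 × 0.62 = 0.3854 m³/s
w_5 = (2.25 − 1.64)/2 = 0.305 m; q_5 = 0.58 × 0.59 × 0.305 = 0.1044 m³/s
w_6 = (2.25 − 1.80)/2 = 0.225 m; q_6 = 0.39 × 0.26 × 0.225 = 0.02282 m³/s
Q = Σ qᵢ = 1.114 m³/s

1.11 m³/s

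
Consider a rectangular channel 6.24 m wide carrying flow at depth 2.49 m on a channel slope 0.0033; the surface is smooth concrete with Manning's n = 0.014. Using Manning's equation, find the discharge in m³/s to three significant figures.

79.2 m³/s

A = b·y = 6.24 × 2.49 = 15.54 m²
P = b + 2y = 6.24 + 2×2.49 = 11.22 m
R = A/P = 15.54/11.22 = 1.385 m
Q = (1/n)·A·R^(2/3)·S^(1/2) = (1/0.014) × 15.54 × 1.385^(2/3) × 0.0033^(1/2) = 79.21 m³/s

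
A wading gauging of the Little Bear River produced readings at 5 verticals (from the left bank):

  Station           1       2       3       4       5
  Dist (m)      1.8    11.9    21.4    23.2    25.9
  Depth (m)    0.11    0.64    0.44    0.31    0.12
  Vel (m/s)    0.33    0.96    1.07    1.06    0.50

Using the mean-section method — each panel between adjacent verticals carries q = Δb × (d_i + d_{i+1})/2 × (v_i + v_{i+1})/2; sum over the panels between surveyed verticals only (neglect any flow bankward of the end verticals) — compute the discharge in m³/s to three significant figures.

8.82 m³/s

Panel 1-2: Δb = 10.1 m, d̄ = (0.11+0.64)/2 = 0.375, v̄ = (0.33+0.96)/2 = 0.645 → q = 10.1×0.375×0.645 = 2.443 m³/s
Panel 2-3: Δb = 9.5 m, d̄ = (0.64+0.44)/2 = 0.54, v̄ = (0.96+1.07)/2 = 1.015 → q = 9.5×0.54×1.015 = 5.207 m³/s
Panel 3-4: Δb = 1.8 m, d̄ = (0.44+0.31)/2 = 0.375, v̄ = (1.07+1.06)/2 = 1.065 → q = 1.8×0.375×1.065 = 0.7189 m³/s
Panel 4-5: Δb = 2.7 m, d̄ = (0.31+0.12)/2 = 0.215, v̄ = (1.06+0.50)/2 = 0.78 → q = 2.7×0.215×0.78 = 0.4528 m³/s
Q = Σ q = 8.822 m³/s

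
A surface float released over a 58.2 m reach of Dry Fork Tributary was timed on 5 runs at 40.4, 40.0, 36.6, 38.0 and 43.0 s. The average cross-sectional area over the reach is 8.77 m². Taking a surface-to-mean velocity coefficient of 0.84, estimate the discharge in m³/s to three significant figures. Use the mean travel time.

10.8 m³/s

t̄ = (40.4 + 40.0 + 36.6 + 38.0 + 43.0) / 5 = 39.6 s
v_surface = L / t̄ = 58.2 / 39.6 = 1.470 m/s
v_mean = 0.84 × 1.470 = 1.235 m/s
Q = A × v_mean = 8.77 × 1.235 = 10.83 m³/s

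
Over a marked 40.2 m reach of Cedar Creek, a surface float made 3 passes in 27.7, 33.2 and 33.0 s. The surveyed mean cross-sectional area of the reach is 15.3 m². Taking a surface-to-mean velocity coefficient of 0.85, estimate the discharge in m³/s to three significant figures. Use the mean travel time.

16.7 m³/s

t̄ = (27.7 + 33.2 + 33.0) / 3 = 31.3 s
v_surface = L / t̄ = 40.2 / 31.3 = 1.284 m/s
v_mean = 0.85 × 1.284 = 1.092 m/s
Q = A × v_mean = 15.3 × 1.092 = 16.70 m³/s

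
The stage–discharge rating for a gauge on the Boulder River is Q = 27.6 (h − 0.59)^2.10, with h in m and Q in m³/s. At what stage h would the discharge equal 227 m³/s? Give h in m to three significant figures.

3.32 m

h − h₀ = (Q/C)^(1/b) = (227/27.6)^(1/2.10) = 2.728 m
h = 0.59 + 2.728 = 3.318 m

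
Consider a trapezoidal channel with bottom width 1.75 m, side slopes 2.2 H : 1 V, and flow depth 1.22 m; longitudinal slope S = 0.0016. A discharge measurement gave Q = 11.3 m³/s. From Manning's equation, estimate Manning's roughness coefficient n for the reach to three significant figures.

0.0152

A = (b + z·y)·y = (1.75 + 2.2×1.22)×1.22 = 5.409 m²
P = b + 2y√(1+z²) = 1.75 + 2×1.22×√(1+2.2²) = 7.647 m
R = A/P = 5.409/7.647 = 0.7074 m
n = (1/Q)·A·R^(2/3)·S^(1/2) = (1/11.3) × 5.409 × 0.7940 × 0.04000 = 0.01520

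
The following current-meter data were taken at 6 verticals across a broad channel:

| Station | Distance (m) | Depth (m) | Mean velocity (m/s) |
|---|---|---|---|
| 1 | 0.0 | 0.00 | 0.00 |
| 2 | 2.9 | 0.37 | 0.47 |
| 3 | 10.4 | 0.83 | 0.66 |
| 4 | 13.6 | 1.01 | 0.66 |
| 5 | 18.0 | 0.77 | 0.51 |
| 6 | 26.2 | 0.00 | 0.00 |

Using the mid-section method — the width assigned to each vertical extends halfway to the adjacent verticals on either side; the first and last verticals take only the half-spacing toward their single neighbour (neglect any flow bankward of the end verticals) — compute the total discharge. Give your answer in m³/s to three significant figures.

8.84 m³/s

w_2 = (10.4 − 0.0)/2 = 5.2 m; q_2 = 0.47 × 0.37 × 5.2 = 0.9043 m³/s
w_3 = (13.6 − 2.9)/2 = 5.35 m; q_3 = 0.66 × 0.83 × 5.35 = 2.931 m³/s
w_4 = (18.0 − 10.4)/2 = 3.8 m; q_4 = 0.66 × 1.01 × 3.8 = 2.533 m³/s
w_5 = (26.2 − 13.6)/2 = 6.3 m; q_5 = 0.51 × 0.77 × 6.3 = 2.474 m³/s
Stations 1, 6 contribute zero (depth or velocity is 0).
Q = Σ qᵢ = 8.842 m³/s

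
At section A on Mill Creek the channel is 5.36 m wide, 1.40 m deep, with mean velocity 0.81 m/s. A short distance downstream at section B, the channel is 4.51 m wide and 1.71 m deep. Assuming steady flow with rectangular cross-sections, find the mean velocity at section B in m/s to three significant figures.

Q = A₁V₁ = (5.36×1.40) × 0.81 = 6.078 m³/s
A₂ = 4.51 × 1.71 = 7.712 m²
V₂ = Q/A₂ = 6.078/7.712 = 0.7881 m/s

0.788 m/s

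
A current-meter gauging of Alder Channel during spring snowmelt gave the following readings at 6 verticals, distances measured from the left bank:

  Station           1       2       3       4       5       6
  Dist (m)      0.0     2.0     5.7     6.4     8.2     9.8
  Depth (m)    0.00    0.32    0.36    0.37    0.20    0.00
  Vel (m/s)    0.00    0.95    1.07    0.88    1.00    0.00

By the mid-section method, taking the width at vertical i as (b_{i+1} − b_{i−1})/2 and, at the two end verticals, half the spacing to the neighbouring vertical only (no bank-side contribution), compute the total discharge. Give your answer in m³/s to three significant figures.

w_2 = (5.7 − 0.0)/2 = 2.85 m; q_2 = 0.95 × 0.32 × 2.85 = 0.8664 m³/s
w_3 = (6.4 − 2.0)/2 = 2.2 m; q_3 = 1.07 × 0.36 × 2.2 = 0.8474 m³/s
w_4 = (8.2 − 5.7)/2 = 1.25 m; q_4 = 0.88 × 0.37 × 1.25 = 0.4070 m³/s
w_5 = (9.8 − 6.4)/2 = 1.7 m; q_5 = 1.00 × 0.20 × 1.7 = 0.3400 m³/s
Stations 1, 6 contribute zero (depth or velocity is 0).
Q = Σ qᵢ = 2.461 m³/s

2.46 m³/s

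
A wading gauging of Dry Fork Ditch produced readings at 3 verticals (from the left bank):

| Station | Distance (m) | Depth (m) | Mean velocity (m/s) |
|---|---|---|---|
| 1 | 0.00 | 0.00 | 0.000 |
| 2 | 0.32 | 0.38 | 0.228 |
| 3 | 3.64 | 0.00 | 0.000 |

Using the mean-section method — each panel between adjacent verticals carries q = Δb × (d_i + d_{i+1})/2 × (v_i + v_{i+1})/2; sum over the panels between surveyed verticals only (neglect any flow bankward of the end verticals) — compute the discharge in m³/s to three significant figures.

0.0788 m³/s

Panel 1-2: Δb = 0.32 m, d̄ = (0.00+0.38)/2 = 0.19, v̄ = (0.000+0.228)/2 = 0.114 → q = 0.32×0.19×0.114 = 0.006931 m³/s
Panel 2-3: Δb = 3.32 m, d̄ = (0.38+0.00)/2 = 0.19, v̄ = (0.228+0.000)/2 = 0.114 → q = 3.32×0.19×0.114 = 0.07191 m³/s
Q = Σ q = 0.07884 m³/s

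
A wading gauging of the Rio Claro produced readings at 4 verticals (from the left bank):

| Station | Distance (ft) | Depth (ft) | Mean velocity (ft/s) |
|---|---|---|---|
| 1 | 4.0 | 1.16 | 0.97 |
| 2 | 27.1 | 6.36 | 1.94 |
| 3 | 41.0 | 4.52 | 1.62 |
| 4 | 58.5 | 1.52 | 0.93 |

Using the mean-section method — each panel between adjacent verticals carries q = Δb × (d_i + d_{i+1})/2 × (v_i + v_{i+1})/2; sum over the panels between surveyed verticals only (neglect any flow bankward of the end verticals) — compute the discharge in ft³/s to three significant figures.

328 ft³/s

Panel 1-2: Δb = 23.1 ft, d̄ = (1.16+6.36)/2 = 3.76, v̄ = (0.97+1.94)/2 = 1.455 → q = 23.1×3.76×1.455 = 126.4 ft³/s
Panel 2-3: Δb = 13.9 ft, d̄ = (6.36+4.52)/2 = 5.44, v̄ = (1.94+1.62)/2 = 1.78 → q = 13.9×5.44×1.78 = 134.6 ft³/s
Panel 3-4: Δb = 17.5 ft, d̄ = (4.52+1.52)/2 = 3.02, v̄ = (1.62+0.93)/2 = 1.275 → q = 17.5×3.02×1.275 = 67.38 ft³/s
Q = Σ q = 328.4 ft³/s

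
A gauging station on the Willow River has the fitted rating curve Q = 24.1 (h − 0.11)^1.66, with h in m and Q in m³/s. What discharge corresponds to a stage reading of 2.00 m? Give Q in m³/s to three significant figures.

Q = 24.1 × (2.00 − 0.11)^1.66 = 24.1 × 1.89^1.66 = 69.33 m³/s

69.3 m³/s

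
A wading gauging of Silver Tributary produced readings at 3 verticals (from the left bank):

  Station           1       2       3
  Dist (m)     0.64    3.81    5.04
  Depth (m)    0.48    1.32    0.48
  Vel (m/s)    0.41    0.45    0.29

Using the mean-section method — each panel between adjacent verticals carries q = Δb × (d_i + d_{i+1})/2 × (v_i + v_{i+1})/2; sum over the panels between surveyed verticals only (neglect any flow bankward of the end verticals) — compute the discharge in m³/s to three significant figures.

Panel 1-2: Δb = 3.17 m, d̄ = (0.48+1.32)/2 = 0.9, v̄ = (0.41+0.45)/2 = 0.43 → q = 3.17×0.9×0.43 = 1.227 m³/s
Panel 2-3: Δb = 1.23 m, d̄ = (1.32+0.48)/2 = 0.9, v̄ = (0.45+0.29)/2 = 0.37 → q = 1.23×0.9×0.37 = 0.4096 m³/s
Q = Σ q = 1.636 m³/s

1.64 m³/s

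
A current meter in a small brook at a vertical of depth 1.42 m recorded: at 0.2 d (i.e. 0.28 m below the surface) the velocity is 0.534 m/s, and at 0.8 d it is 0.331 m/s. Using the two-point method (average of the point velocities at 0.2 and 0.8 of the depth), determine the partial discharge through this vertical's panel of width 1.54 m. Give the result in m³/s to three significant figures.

v̄ = (0.534 + 0.331) / 2 = 0.4325 m/s
q = v̄ × d × w = 0.4325 × 1.42 × 1.54 = 0.9458 m³/s

0.946 m³/s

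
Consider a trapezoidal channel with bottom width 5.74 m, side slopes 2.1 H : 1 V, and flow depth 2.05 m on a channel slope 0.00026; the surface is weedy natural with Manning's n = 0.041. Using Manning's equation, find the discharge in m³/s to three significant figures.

9.88 m³/s

A = (b + z·y)·y = (5.74 + 2.1×2.05)×2.05 = 20.59 m²
P = b + 2y√(1+z²) = 5.74 + 2×2.05×√(1+2.1²) = 15.28 m
R = A/P = 20.59/15.28 = 1.348 m
Q = (1/n)·A·R^(2/3)·S^(1/2) = (1/0.041) × 20.59 × 1.348^(2/3) × 0.00026^(1/2) = 9.882 m³/s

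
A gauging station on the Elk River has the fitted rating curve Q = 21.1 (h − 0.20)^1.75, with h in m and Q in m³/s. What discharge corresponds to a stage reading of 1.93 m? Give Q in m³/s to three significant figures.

55.1 m³/s

Q = 21.1 × (1.93 − 0.20)^1.75 = 21.1 × 1.73^1.75 = 55.06 m³/s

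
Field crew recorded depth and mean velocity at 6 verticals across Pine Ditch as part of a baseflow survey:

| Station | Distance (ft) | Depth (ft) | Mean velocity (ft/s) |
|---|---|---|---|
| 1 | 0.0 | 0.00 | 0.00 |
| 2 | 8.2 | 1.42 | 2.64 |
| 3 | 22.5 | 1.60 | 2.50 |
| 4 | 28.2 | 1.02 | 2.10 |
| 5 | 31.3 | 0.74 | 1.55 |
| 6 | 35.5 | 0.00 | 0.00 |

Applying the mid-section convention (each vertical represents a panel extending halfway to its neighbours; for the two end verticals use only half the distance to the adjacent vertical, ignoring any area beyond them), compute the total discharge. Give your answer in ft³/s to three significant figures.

95.8 ft³/s

w_2 = (22.5 − 0.0)/2 = 11.25 ft; q_2 = 2.64 × 1.42 × 11.25 = 42.17 ft³/s
w_3 = (28.2 − 8.2)/2 = 10 ft; q_3 = 2.50 × 1.60 × 10 = 40.00 ft³/s
w_4 = (31.3 − 22.5)/2 = 4.4 ft; q_4 = 2.10 × 1.02 × 4.4 = 9.425 ft³/s
w_5 = (35.5 − 28.2)/2 = 3.65 ft; q_5 = 1.55 × 0.74 × 3.65 = 4.187 ft³/s
Stations 1, 6 contribute zero (depth or velocity is 0).
Q = Σ qᵢ = 95.79 ft³/s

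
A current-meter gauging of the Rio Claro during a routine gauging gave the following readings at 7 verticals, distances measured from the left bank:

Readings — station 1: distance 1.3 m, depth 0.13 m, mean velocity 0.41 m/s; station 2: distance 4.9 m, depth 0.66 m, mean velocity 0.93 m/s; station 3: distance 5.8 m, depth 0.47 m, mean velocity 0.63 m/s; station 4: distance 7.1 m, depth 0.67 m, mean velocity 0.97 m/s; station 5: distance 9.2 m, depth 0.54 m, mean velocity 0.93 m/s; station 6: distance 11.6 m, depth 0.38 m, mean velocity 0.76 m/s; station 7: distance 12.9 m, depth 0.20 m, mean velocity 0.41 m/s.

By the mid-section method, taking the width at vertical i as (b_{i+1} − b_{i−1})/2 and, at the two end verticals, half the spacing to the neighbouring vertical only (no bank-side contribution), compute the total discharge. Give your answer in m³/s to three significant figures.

4.63 m³/s

w_1 = (4.9 − 1.3)/2 = 1.8 m; q_1 = 0.41 × 0.13 × 1.8 = 0.09594 m³/s
w_2 = (5.8 − 1.3)/2 = 2.25 m; q_2 = 0.93 × 0.66 × 2.25 = 1.381 m³/s
w_3 = (7.1 − 4.9)/2 = 1.1 m; q_3 = 0.63 × 0.47 × 1.1 = 0.3257 m³/s
w_4 = (9.2 − 5.8)/2 = 1.7 m; q_4 = 0.97 × 0.67 × 1.7 = 1.105 m³/s
w_5 = (11.6 − 7.1)/2 = 2.25 m; q_5 = 0.93 × 0.54 × 2.25 = 1.130 m³/s
w_6 = (12.9 − 9.2)/2 = 1.85 m; q_6 = 0.76 × 0.38 × 1.85 = 0.5343 m³/s
w_7 = (12.9 − 11.6)/2 = 0.65 m; q_7 = 0.41 × 0.20 × 0.65 = 0.05330 m³/s
Q = Σ qᵢ = 4.625 m³/s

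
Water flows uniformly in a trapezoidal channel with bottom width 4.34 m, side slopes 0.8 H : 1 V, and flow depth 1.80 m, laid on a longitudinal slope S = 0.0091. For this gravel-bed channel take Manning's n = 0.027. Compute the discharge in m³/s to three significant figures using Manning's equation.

40.6 m³/s

A = (b + z·y)·y = (4.34 + 0.8×1.80)×1.80 = 10.40 m²
P = b + 2y√(1+z²) = 4.34 + 2×1.80×√(1+0.8²) = 8.950 m
R = A/P = 10.40/8.950 = 1.162 m
Q = (1/n)·A·R^(2/3)·S^(1/2) = (1/0.027) × 10.40 × 1.162^(2/3) × 0.0091^(1/2) = 40.64 m³/s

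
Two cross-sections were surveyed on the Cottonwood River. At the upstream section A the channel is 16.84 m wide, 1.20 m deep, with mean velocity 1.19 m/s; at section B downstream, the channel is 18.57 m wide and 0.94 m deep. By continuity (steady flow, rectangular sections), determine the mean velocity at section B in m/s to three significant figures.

Q = A₁V₁ = (16.84×1.20) × 1.19 = 24.05 m³/s
A₂ = 18.57 × 0.94 = 17.46 m²
V₂ = Q/A₂ = 24.05/17.46 = 1.378 m/s

1.38 m/s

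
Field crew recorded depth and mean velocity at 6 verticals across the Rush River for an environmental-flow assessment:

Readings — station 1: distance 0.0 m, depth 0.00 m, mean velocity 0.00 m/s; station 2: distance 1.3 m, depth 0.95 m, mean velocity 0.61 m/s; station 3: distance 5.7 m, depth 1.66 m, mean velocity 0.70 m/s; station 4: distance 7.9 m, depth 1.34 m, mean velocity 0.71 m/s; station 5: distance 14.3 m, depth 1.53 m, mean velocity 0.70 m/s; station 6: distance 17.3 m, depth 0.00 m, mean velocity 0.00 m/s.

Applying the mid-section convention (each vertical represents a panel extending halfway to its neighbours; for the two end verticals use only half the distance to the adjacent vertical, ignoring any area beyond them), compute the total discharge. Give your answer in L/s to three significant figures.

w_2 = (5.7 − 0.0)/2 = 2.85 m; q_2 = 0.61 × 0.95 × 2.85 = 1.652 m³/s
w_3 = (7.9 − 1.3)/2 = 3.3 m; q_3 = 0.70 × 1.66 × 3.3 = 3.835 m³/s
w_4 = (14.3 − 5.7)/2 = 4.3 m; q_4 = 0.71 × 1.34 × 4.3 = 4.091 m³/s
w_5 = (17.3 − 7.9)/2 = 4.7 m; q_5 = 0.70 × 1.53 × 4.7 = 5.034 m³/s
Stations 1, 6 contribute zero (depth or velocity is 0).
Q = Σ qᵢ = 14.61 m³/s
= 14.61 × 1000 = 14610 L/s

14600 L/s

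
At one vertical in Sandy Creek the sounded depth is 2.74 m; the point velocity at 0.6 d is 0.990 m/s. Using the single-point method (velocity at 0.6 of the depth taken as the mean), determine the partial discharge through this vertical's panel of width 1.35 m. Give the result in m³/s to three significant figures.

v̄ = v₀.₆ = 0.990 m/s
q = v̄ × d × w = 0.9900 × 2.74 × 1.35 = 3.662 m³/s

3.66 m³/s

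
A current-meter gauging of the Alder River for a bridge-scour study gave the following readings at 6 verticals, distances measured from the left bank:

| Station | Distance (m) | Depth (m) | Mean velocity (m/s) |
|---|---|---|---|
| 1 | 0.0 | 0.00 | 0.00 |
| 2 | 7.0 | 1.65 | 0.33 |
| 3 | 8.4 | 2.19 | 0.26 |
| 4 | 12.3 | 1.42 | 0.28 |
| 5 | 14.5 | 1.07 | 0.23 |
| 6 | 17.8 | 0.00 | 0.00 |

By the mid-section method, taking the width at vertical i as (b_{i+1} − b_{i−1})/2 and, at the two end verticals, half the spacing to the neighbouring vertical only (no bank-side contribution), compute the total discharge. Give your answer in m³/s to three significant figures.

5.69 m³/s

w_2 = (8.4 − 0.0)/2 = 4.2 m; q_2 = 0.33 × 1.65 × 4.2 = 2.287 m³/s
w_3 = (12.3 − 7.0)/2 = 2.65 m; q_3 = 0.26 × 2.19 × 2.65 = 1.509 m³/s
w_4 = (14.5 − 8.4)/2 = 3.05 m; q_4 = 0.28 × 1.42 × 3.05 = 1.213 m³/s
w_5 = (17.8 − 12.3)/2 = 2.75 m; q_5 = 0.23 × 1.07 × 2.75 = 0.6768 m³/s
Stations 1, 6 contribute zero (depth or velocity is 0).
Q = Σ qᵢ = 5.685 m³/s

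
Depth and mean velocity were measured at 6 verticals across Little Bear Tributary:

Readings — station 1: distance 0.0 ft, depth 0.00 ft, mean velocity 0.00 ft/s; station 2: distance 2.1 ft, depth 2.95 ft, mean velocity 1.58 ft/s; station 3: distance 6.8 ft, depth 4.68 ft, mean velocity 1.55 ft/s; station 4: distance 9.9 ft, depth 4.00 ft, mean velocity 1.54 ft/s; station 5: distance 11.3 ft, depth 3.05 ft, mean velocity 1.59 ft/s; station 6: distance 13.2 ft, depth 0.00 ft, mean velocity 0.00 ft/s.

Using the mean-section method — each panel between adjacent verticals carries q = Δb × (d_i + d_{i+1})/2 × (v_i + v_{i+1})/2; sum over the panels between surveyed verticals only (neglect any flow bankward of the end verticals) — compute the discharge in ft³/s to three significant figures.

Panel 1-2: Δb = 2.1 ft, d̄ = (0.00+2.95)/2 = 1.475, v̄ = (0.00+1.58)/2 = 0.79 → q = 2.1×1.475×0.79 = 2.447 ft³/s
Panel 2-3: Δb = 4.7 ft, d̄ = (2.95+4.68)/2 = 3.815, v̄ = (1.58+1.55)/2 = 1.565 → q = 4.7×3.815×1.565 = 28.06 ft³/s
Panel 3-4: Δb = 3.1 ft, d̄ = (4.68+4.00)/2 = 4.34, v̄ = (1.55+1.54)/2 = 1.545 → q = 3.1×4.34×1.545 = 20.79 ft³/s
Panel 4-5: Δb = 1.4 ft, d̄ = (4.00+3.05)/2 = 3.525, v̄ = (1.54+1.59)/2 = 1.565 → q = 1.4×3.525×1.565 = 7.723 ft³/s
Panel 5-6: Δb = 1.9 ft, d̄ = (3.05+0.00)/2 = 1.525, v̄ = (1.59+0.00)/2 = 0.795 → q = 1.9×1.525×0.795 = 2.304 ft³/s
Q = Σ q = 61.32 ft³/s

61.3 ft³/s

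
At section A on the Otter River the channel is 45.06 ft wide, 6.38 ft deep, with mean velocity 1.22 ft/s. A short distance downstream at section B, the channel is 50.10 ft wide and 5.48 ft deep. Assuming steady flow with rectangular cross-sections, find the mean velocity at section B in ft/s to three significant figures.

1.28 ft/s

Q = A₁V₁ = (45.06×6.38) × 1.22 = 350.7 ft³/s
A₂ = 50.10 × 5.48 = 274.5 ft²
V₂ = Q/A₂ = 350.7/274.5 = 1.277 ft/s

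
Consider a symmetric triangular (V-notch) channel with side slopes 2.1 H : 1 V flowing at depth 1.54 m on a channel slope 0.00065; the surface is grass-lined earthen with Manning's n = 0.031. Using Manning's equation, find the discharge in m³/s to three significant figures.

A = z·y² = 2.1×1.54² = 4.980 m²
P = 2y√(1+z²) = 2×1.54×√(1+2.1²) = 7.164 m
R = A/P = 4.980/7.164 = 0.6952 m
Q = (1/n)·A·R^(2/3)·S^(1/2) = (1/0.031) × 4.980 × 0.6952^(2/3) × 0.00065^(1/2) = 3.214 m³/s

3.21 m³/s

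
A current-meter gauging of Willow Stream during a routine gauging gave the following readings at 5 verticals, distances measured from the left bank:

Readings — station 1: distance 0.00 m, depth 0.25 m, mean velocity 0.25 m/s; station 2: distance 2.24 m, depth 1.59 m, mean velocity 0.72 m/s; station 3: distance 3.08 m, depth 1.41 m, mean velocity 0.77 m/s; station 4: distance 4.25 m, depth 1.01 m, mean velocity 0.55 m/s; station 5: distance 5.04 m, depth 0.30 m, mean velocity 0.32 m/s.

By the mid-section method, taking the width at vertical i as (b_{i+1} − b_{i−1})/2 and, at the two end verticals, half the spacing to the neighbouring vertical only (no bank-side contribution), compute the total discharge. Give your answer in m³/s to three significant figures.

3.51 m³/s

w_1 = (2.24 − 0.00)/2 = 1.12 m; q_1 = 0.25 × 0.25 × 1.12 = 0.07000 m³/s
w_2 = (3.08 − 0.00)/2 = 1.54 m; q_2 = 0.72 × 1.59 × 1.54 = 1.763 m³/s
w_3 = (4.25 − 2.24)/2 = 1.005 m; q_3 = 0.77 × 1.41 × 1.005 = 1.091 m³/s
w_4 = (5.04 − 3.08)/2 = 0.98 m; q_4 = 0.55 × 1.01 × 0.98 = 0.5444 m³/s
w_5 = (5.04 − 4.25)/2 = 0.395 m; q_5 = 0.32 × 0.30 × 0.395 = 0.03792 m³/s
Q = Σ qᵢ = 3.506 m³/s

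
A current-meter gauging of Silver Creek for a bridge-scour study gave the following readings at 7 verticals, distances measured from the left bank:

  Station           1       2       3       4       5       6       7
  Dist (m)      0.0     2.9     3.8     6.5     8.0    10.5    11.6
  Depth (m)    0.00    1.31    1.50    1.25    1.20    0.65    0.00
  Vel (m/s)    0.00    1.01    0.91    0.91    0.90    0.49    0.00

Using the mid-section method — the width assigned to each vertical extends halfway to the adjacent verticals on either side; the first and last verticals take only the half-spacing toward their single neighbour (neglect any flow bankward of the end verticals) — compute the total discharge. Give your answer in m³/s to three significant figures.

10.1 m³/s

w_2 = (3.8 − 0.0)/2 = 1.9 m; q_2 = 1.01 × 1.31 × 1.9 = 2.514 m³/s
w_3 = (6.5 − 2.9)/2 = 1.8 m; q_3 = 0.91 × 1.50 × 1.8 = 2.457 m³/s
w_4 = (8.0 − 3.8)/2 = 2.1 m; q_4 = 0.91 × 1.25 × 2.1 = 2.389 m³/s
w_5 = (10.5 − 6.5)/2 = 2 m; q_5 = 0.90 × 1.20 × 2 = 2.160 m³/s
w_6 = (11.6 − 8.0)/2 = 1.8 m; q_6 = 0.49 × 0.65 × 1.8 = 0.5733 m³/s
Stations 1, 7 contribute zero (depth or velocity is 0).
Q = Σ qᵢ = 10.09 m³/s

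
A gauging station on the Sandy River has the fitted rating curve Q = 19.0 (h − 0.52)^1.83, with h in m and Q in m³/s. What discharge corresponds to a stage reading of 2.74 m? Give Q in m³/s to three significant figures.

81.8 m³/s

Q = 19.0 × (2.74 − 0.52)^1.83 = 19.0 × 2.22^1.83 = 81.77 m³/s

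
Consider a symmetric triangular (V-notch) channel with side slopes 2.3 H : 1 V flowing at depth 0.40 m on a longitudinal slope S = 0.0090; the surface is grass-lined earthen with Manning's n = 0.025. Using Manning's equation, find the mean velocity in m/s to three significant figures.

A = z·y² = 2.3×0.40² = 0.3680 m²
P = 2y√(1+z²) = 2×0.40×√(1+2.3²) = 2.006 m
R = A/P = 0.3680/2.006 = 0.1834 m
Q = (1/n)·A·R^(2/3)·S^(1/2) = (1/0.025) × 0.3680 × 0.1834^(2/3) × 0.0090^(1/2) = 0.4508 m³/s
V = Q/A = 0.4508/0.3680 = 1.225 m/s

1.23 m/s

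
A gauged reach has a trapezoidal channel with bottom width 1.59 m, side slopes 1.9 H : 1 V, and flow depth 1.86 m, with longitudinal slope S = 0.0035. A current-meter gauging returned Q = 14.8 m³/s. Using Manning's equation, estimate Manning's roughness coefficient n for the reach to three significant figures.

0.0380

A = (b + z·y)·y = (1.59 + 1.9×1.86)×1.86 = 9.531 m²
P = b + 2y√(1+z²) = 1.59 + 2×1.86×√(1+1.9²) = 9.577 m
R = A/P = 9.531/9.577 = 0.9951 m
n = (1/Q)·A·R^(2/3)·S^(1/2) = (1/14.8) × 9.531 × 0.9968 × 0.05916 = 0.03797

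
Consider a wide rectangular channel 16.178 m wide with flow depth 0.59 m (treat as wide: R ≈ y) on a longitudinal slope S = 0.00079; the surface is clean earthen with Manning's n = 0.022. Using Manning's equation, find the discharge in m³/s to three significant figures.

A = b·y = 16.178 × 0.59 = 9.545 m²
Wide channel: R ≈ y = 0.59 m
Q = (1/n)·A·R^(2/3)·S^(1/2) = (1/0.022) × 9.545 × 0.5900^(2/3) × 0.00079^(1/2) = 8.578 m³/s

8.58 m³/s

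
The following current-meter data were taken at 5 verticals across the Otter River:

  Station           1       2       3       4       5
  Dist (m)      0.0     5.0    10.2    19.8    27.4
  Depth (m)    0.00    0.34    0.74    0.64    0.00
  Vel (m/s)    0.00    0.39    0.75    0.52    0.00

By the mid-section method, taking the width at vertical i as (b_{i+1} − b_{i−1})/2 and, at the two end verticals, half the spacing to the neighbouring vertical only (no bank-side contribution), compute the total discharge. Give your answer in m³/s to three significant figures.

w_2 = (10.2 − 0.0)/2 = 5.1 m; q_2 = 0.39 × 0.34 × 5.1 = 0.6763 m³/s
w_3 = (19.8 − 5.0)/2 = 7.4 m; q_3 = 0.75 × 0.74 × 7.4 = 4.107 m³/s
w_4 = (27.4 − 10.2)/2 = 8.6 m; q_4 = 0.52 × 0.64 × 8.6 = 2.862 m³/s
Stations 1, 5 contribute zero (depth or velocity is 0).
Q = Σ qᵢ = 7.645 m³/s

7.65 m³/s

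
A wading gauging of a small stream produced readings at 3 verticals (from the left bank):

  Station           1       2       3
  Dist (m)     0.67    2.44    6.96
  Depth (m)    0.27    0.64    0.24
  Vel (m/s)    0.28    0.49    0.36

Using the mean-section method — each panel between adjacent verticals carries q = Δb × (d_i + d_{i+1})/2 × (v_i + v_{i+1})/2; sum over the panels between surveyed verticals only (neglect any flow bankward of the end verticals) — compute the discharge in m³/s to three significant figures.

1.16 m³/s

Panel 1-2: Δb = 1.77 m, d̄ = (0.27+0.64)/2 = 0.455, v̄ = (0.28+0.49)/2 = 0.385 → q = 1.77×0.455×0.385 = 0.3101 m³/s
Panel 2-3: Δb = 4.52 m, d̄ = (0.64+0.24)/2 = 0.44, v̄ = (0.49+0.36)/2 = 0.425 → q = 4.52×0.44×0.425 = 0.8452 m³/s
Q = Σ q = 1.155 m³/s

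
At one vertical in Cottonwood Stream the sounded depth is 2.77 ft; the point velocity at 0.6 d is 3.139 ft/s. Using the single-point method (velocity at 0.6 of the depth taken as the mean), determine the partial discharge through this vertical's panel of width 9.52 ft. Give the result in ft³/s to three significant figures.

v̄ = v₀.₆ = 3.139 ft/s
q = v̄ × d × w = 3.139 × 2.77 × 9.52 = 82.78 ft³/s

82.8 ft³/s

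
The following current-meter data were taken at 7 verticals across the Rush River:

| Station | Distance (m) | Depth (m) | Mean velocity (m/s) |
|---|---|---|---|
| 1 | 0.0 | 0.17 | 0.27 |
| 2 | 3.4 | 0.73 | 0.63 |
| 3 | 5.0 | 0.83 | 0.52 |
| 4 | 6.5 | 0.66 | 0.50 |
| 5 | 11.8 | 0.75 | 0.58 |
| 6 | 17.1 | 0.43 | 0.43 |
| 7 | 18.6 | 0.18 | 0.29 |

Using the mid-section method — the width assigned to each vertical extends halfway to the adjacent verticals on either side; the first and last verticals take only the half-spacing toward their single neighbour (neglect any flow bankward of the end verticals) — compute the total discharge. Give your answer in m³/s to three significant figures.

w_1 = (3.4 − 0.0)/2 = 1.7 m; q_1 = 0.27 × 0.17 × 1.7 = 0.07803 m³/s
w_2 = (5.0 − 0.0)/2 = 2.5 m; q_2 = 0.63 × 0.73 × 2.5 = 1.150 m³/s
w_3 = (6.5 − 3.4)/2 = 1.55 m; q_3 = 0.52 × 0.83 × 1.55 = 0.6690 m³/s
w_4 = (11.8 − 5.0)/2 = 3.4 m; q_4 = 0.50 × 0.66 × 3.4 = 1.122 m³/s
w_5 = (17.1 − 6.5)/2 = 5.3 m; q_5 = 0.58 × 0.75 × 5.3 = 2.306 m³/s
w_6 = (18.6 − 11.8)/2 = 3.4 m; q_6 = 0.43 × 0.43 × 3.4 = 0.6287 m³/s
w_7 = (18.6 − 17.1)/2 = 0.75 m; q_7 = 0.29 × 0.18 × 0.75 = 0.03915 m³/s
Q = Σ qᵢ = 5.992 m³/s

5.99 m³/s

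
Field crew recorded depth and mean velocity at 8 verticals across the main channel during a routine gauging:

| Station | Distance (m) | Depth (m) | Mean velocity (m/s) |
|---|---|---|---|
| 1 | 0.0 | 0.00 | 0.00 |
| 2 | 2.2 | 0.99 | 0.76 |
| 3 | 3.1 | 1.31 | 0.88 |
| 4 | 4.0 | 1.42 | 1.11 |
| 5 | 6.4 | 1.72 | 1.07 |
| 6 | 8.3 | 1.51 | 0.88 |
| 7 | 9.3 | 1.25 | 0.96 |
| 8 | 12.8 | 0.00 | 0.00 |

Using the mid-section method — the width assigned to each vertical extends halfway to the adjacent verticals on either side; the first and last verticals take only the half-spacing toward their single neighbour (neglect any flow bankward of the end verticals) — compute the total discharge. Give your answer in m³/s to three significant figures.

w_2 = (3.1 − 0.0)/2 = 1.55 m; q_2 = 0.76 × 0.99 × 1.55 = 1.166 m³/s
w_3 = (4.0 − 2.2)/2 = 0.9 m; q_3 = 0.88 × 1.31 × 0.9 = 1.038 m³/s
w_4 = (6.4 − 3.1)/2 = 1.65 m; q_4 = 1.11 × 1.42 × 1.65 = 2.601 m³/s
w_5 = (8.3 − 4.0)/2 = 2.15 m; q_5 = 1.07 × 1.72 × 2.15 = 3.957 m³/s
w_6 = (9.3 − 6.4)/2 = 1.45 m; q_6 = 0.88 × 1.51 × 1.45 = 1.927 m³/s
w_7 = (12.8 − 8.3)/2 = 2.25 m; q_7 = 0.96 × 1.25 × 2.25 = 2.700 m³/s
Stations 1, 8 contribute zero (depth or velocity is 0).
Q = Σ qᵢ = 13.39 m³/s

13.4 m³/s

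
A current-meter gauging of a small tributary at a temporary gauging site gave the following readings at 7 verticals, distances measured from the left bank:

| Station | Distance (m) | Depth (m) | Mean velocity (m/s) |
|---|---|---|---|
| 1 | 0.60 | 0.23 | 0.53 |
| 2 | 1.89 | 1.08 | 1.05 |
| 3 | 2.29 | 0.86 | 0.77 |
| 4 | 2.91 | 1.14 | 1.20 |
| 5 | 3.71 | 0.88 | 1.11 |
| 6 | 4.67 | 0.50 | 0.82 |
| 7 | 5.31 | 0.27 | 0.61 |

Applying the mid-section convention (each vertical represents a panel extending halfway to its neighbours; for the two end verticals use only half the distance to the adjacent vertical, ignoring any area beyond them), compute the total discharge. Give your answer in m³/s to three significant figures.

3.59 m³/s

w_1 = (1.89 − 0.60)/2 = 0.645 m; q_1 = 0.53 × 0.23 × 0.645 = 0.07863 m³/s
w_2 = (2.29 − 0.60)/2 = 0.845 m; q_2 = 1.05 × 1.08 × 0.845 = 0.9582 m³/s
w_3 = (2.91 − 1.89)/2 = 0.51 m; q_3 = 0.77 × 0.86 × 0.51 = 0.3377 m³/s
w_4 = (3.71 − 2.29)/2 = 0.71 m; q_4 = 1.20 × 1.14 × 0.71 = 0.9713 m³/s
w_5 = (4.67 − 2.91)/2 = 0.88 m; q_5 = 1.11 × 0.88 × 0.88 = 0.8596 m³/s
w_6 = (5.31 − 3.71)/2 = 0.8 m; q_6 = 0.82 × 0.50 × 0.8 = 0.3280 m³/s
w_7 = (5.31 − 4.67)/2 = 0.32 m; q_7 = 0.61 × 0.27 × 0.32 = 0.05270 m³/s
Q = Σ qᵢ = 3.586 m³/s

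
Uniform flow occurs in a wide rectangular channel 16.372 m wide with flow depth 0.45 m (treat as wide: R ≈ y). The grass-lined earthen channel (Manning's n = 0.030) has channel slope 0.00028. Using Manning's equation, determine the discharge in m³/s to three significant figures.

A = b·y = 16.372 × 0.45 = 7.367 m²
Wide channel: R ≈ y = 0.45 m
Q = (1/n)·A·R^(2/3)·S^(1/2) = (1/0.030) × 7.367 × 0.4500^(2/3) × 0.00028^(1/2) = 2.413 m³/s

2.41 m³/s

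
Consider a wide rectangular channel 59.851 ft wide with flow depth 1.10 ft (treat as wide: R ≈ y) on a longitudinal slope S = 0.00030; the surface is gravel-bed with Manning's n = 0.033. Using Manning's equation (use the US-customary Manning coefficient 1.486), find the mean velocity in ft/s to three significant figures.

0.831 ft/s

A = b·y = 59.851 × 1.10 = 65.84 ft²
Wide channel: R ≈ y = 1.10 ft
Q = (1.486/n)·A·R^(2/3)·S^(1/2) = (1.486/0.033) × 65.84 × 1.100^(2/3) × 0.00030^(1/2) = 54.72 ft³/s
V = Q/A = 54.72/65.84 = 0.8311 ft/s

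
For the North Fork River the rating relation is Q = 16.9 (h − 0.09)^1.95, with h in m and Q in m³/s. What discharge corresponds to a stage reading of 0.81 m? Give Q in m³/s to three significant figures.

8.91 m³/s

Q = 16.9 × (0.81 − 0.09)^1.95 = 16.9 × 0.72^1.95 = 8.906 m³/s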